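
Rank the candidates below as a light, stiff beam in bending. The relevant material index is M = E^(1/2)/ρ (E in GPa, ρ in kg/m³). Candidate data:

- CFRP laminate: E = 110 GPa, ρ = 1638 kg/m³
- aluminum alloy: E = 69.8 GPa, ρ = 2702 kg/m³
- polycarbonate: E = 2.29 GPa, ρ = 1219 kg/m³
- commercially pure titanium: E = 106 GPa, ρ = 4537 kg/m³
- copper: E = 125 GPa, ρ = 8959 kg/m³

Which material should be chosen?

Evaluate M for each candidate:
  CFRP laminate: M = 6.40×10⁻³
  aluminum alloy: M = 3.09×10⁻³
  commercially pure titanium: M = 2.27×10⁻³
  copper: M = 1.25×10⁻³
  polycarbonate: M = 1.24×10⁻³
CFRP laminate has the largest M.

CFRP laminate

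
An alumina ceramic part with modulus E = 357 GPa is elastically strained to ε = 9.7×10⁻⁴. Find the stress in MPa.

σ = E·ε = 357000 MPa × 9.7×10⁻⁴ = 346 MPa.

346 MPa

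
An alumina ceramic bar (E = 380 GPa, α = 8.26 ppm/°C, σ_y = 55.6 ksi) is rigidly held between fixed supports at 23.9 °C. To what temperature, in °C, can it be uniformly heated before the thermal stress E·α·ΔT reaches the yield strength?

146 °C

σ_y = 55.6 ksi = 383.3 MPa.
E·α·ΔT = 383.3 MPa ⇒ ΔT = 383.3 / (380.0×10³ × 8.26×10⁻⁶) = 122.1 K.
T = 23.9 + 122.1 = 146.0 °C.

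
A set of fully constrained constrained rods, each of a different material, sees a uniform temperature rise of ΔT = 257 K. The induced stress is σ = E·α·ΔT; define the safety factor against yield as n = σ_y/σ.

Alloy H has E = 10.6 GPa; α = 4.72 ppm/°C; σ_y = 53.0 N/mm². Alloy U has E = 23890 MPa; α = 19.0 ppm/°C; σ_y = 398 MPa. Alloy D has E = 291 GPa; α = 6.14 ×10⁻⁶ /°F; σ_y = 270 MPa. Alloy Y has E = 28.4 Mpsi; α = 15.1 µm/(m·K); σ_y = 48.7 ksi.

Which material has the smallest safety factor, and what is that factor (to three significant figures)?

Per material, after unit conversion:
  alloy H: E = 10.60, α = 4.72, σ_y = 53.00 → σ = 12.9 MPa, n = 4.12
  alloy U: E = 23.89, α = 19.0, σ_y = 398.0 → σ = 117 MPa, n = 3.41
  alloy D: E = 291.0, α = 11.1, σ_y = 270.0 → σ = 827 MPa, n = 0.327
  alloy Y: E = 195.8, α = 15.1, σ_y = 335.8 → σ = 760 MPa, n = 0.442
The minimum is alloy D at n = 0.327.

alloy D, n = 0.327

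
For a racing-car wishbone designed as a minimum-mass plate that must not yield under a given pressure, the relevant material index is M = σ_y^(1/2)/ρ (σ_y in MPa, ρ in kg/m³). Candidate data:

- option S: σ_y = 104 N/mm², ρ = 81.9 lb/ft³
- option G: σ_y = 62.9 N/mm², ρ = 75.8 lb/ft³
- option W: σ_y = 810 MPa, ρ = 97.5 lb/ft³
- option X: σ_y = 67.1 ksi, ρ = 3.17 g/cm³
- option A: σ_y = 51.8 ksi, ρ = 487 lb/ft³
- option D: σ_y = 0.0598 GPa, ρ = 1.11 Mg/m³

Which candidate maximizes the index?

After converting to SI:
  option S: σ_y = 104.0 MPa, ρ = 1312 kg/m³
  option G: σ_y = 62.90 MPa, ρ = 1214 kg/m³
  option W: σ_y = 810.0 MPa, ρ = 1562 kg/m³
  option X: σ_y = 462.6 MPa, ρ = 3170 kg/m³
  option A: σ_y = 357.1 MPa, ρ = 7801 kg/m³
  option D: σ_y = 59.80 MPa, ρ = 1110 kg/m³
  option W: M = 18.2×10⁻³
  option S: M = 7.77×10⁻³
  option D: M = 6.97×10⁻³
  option X: M = 6.79×10⁻³
  option G: M = 6.53×10⁻³
  option A: M = 2.42×10⁻³
Option W ranks first.

option W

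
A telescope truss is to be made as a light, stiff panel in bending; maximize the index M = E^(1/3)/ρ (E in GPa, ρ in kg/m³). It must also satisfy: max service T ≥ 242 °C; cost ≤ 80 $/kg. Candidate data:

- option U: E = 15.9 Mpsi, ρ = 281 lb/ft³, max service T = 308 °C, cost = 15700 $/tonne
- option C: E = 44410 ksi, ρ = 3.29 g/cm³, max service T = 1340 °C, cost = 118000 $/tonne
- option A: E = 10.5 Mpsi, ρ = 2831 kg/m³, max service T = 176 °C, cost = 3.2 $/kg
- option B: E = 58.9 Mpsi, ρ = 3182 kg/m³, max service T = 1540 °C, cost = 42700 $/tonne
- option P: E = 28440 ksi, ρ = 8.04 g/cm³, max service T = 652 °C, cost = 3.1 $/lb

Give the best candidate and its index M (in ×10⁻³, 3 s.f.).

option B, M = 2.33×10⁻³

Screen on constraints: max service T ≥ 242 °C; cost ≤ 80 $/kg. Survivors: option U, option B, option P.
Normalizing units and computing the index:
  option U: E = 109.6 GPa, ρ = 4501 kg/m³
  option B: E = 406.1 GPa, ρ = 3182 kg/m³
  option P: E = 196.1 GPa, ρ = 8040 kg/m³
  option B: M = 2.33×10⁻³
  option U: M = 1.06×10⁻³
  option P: M = 0.723×10⁻³
Option B has the largest M.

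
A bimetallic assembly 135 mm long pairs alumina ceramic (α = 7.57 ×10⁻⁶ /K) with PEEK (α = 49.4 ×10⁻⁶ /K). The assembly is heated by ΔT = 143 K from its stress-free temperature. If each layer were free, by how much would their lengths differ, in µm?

808 µm

Δα = |7.57 − 49.4|×10⁻⁶/K = 41.8×10⁻⁶/K.
ΔL_mismatch = Δα·L·ΔT = 41.8×10⁻⁶ × 135.0 mm × 143.0 K = 808 µm.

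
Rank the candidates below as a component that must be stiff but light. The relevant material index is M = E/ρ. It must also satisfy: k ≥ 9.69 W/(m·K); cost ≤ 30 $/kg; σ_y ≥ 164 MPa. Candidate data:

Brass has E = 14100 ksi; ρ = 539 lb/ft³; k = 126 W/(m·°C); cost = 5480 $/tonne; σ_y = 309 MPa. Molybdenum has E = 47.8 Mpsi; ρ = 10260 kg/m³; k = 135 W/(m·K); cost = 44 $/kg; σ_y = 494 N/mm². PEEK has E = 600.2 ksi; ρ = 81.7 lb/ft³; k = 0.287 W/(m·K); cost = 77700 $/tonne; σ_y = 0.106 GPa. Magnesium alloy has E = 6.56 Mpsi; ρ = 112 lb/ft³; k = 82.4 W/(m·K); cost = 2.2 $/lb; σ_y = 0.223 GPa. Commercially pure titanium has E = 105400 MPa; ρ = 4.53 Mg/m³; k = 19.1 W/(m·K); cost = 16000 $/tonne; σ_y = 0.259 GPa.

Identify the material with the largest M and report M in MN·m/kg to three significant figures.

Screen on constraints: k ≥ 9.69 W/(m·K); cost ≤ 30 $/kg; σ_y ≥ 164 MPa. Survivors: brass, magnesium alloy, commercially pure titanium.
Convert each candidate to consistent units, then evaluate M:
  brass: E = 97.22 GPa, ρ = 8634 kg/m³
  magnesium alloy: E = 45.23 GPa, ρ = 1794 kg/m³
  commercially pure titanium: E = 105.4 GPa, ρ = 4530 kg/m³
  magnesium alloy: M = 25.2 MN·m/kg
  commercially pure titanium: M = 23.3 MN·m/kg
  brass: M = 11.3 MN·m/kg
Magnesium alloy has the largest M.

magnesium alloy, M = 25.2 MN·m/kg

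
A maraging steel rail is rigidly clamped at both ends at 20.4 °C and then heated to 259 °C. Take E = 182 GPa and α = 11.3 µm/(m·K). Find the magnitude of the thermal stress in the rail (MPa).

491 MPa

ΔT = 238.6 K. Constrained thermal stress σ = E·α·ΔT = 182.0×10³ MPa × 11.3×10⁻⁶ × 238.6 = 491 MPa (compressive).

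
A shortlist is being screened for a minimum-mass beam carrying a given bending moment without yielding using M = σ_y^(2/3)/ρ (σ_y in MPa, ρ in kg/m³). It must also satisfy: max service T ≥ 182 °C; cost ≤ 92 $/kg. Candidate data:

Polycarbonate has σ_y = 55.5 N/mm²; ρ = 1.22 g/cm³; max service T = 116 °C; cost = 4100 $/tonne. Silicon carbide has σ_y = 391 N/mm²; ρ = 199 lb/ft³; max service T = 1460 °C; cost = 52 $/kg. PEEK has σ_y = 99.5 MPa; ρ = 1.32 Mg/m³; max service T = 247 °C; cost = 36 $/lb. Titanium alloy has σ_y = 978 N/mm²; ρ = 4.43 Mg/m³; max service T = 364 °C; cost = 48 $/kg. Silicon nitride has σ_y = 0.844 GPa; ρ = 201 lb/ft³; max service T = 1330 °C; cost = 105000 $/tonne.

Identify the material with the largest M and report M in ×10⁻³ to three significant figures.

titanium alloy, M = 22.2×10⁻³

Screen on constraints: max service T ≥ 182 °C; cost ≤ 92 $/kg. Survivors: silicon carbide, PEEK, titanium alloy.
After converting to SI:
  silicon carbide: σ_y = 391.0 MPa, ρ = 3188 kg/m³
  PEEK: σ_y = 99.50 MPa, ρ = 1320 kg/m³
  titanium alloy: σ_y = 978.0 MPa, ρ = 4430 kg/m³
  titanium alloy: M = 22.2×10⁻³
  silicon carbide: M = 16.8×10⁻³
  PEEK: M = 16.3×10⁻³
Titanium alloy ranks first.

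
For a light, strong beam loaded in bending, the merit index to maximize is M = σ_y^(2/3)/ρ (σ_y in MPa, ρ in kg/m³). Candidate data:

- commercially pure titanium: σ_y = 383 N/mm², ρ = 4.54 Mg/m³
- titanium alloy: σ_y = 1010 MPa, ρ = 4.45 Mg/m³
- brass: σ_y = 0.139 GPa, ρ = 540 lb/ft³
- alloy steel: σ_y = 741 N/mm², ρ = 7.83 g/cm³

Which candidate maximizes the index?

titanium alloy

Convert each candidate to consistent units, then evaluate M:
  commercially pure titanium: σ_y = 383.0 MPa, ρ = 4540 kg/m³
  titanium alloy: σ_y = 1010 MPa, ρ = 4450 kg/m³
  brass: σ_y = 139.0 MPa, ρ = 8650 kg/m³
  alloy steel: σ_y = 741.0 MPa, ρ = 7830 kg/m³
  titanium alloy: M = 22.6×10⁻³
  commercially pure titanium: M = 11.6×10⁻³
  alloy steel: M = 10.5×10⁻³
  brass: M = 3.10×10⁻³
Titanium alloy has the largest M.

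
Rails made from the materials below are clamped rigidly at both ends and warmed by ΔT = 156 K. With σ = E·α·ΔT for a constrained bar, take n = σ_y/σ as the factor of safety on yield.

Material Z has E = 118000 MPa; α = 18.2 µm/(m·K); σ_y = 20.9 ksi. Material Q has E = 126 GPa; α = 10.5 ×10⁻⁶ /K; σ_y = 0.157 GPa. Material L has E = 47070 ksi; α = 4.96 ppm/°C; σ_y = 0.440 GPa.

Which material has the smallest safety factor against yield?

In consistent units (E in GPa, α in ×10⁻⁶/K, σ_y in MPa):
  material Z: E = 118.0, α = 18.2, σ_y = 144.1 → σ = 335 MPa, n = 0.430
  material Q: E = 126.0, α = 10.5, σ_y = 157.0 → σ = 206 MPa, n = 0.761
  material L: E = 324.5, α = 4.96, σ_y = 440.0 → σ = 251 MPa, n = 1.75
Material Z has the lowest safety factor, n = 0.430.

material Z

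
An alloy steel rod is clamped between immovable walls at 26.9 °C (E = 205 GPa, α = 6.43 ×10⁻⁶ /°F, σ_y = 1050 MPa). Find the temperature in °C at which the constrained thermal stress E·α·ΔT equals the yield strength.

469 °C

α = 6.43×10⁻⁶/°F × 9/5 = 11.6×10⁻⁶/K.
E·α·ΔT = 1050 MPa ⇒ ΔT = 1050 / (205.0×10³ × 11.6×10⁻⁶) = 442.5 K.
T = 26.9 + 442.5 = 469.4 °C.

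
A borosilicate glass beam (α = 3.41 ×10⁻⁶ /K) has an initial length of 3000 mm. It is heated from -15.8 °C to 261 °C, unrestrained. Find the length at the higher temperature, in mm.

ΔT = 261 − (-15.8) = 276.8 K.
ΔL = α·L₀·ΔT = 3.41×10⁻⁶ × 3000 mm × 276.8 K = 2.83 mm.
L = L₀ + ΔL = 3000 + 2.83 = 3002.8 mm.

3002.8 mm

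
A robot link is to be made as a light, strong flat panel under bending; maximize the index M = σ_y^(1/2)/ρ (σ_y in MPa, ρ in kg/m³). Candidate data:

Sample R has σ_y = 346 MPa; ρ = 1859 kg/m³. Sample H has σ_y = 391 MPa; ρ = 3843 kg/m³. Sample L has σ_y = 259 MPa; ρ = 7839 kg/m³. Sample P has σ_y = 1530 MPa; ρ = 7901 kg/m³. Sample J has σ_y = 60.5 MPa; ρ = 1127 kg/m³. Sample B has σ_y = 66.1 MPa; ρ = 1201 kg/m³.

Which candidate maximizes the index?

Evaluate M for each candidate:
  sample R: M = 10.0×10⁻³
  sample J: M = 6.90×10⁻³
  sample B: M = 6.77×10⁻³
  sample H: M = 5.15×10⁻³
  sample P: M = 4.95×10⁻³
  sample L: M = 2.05×10⁻³
The maximum is for sample R.

sample R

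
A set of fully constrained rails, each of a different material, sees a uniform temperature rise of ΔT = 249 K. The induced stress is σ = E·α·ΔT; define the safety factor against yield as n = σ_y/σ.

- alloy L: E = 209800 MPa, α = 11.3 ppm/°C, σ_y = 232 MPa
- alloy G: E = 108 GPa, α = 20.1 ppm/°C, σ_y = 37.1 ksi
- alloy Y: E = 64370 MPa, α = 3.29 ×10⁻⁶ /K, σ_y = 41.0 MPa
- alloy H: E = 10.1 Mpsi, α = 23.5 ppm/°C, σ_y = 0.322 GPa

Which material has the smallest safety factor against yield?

In consistent units (E in GPa, α in ×10⁻⁶/K, σ_y in MPa):
  alloy L: E = 209.8, α = 11.3, σ_y = 232.0 → σ = 590 MPa, n = 0.393
  alloy G: E = 108.0, α = 20.1, σ_y = 255.8 → σ = 541 MPa, n = 0.473
  alloy Y: E = 64.37, α = 3.29, σ_y = 41.00 → σ = 52.7 MPa, n = 0.778
  alloy H: E = 69.64, α = 23.5, σ_y = 322.0 → σ = 407 MPa, n = 0.790
The minimum is alloy L at n = 0.393.

alloy L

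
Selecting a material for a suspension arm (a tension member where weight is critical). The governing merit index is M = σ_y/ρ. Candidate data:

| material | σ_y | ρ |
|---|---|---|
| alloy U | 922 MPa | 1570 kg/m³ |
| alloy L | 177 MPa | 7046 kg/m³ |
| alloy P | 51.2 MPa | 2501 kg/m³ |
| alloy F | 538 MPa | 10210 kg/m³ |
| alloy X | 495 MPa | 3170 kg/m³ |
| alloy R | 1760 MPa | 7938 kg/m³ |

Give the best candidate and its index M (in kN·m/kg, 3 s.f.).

alloy U, M = 587 kN·m/kg

Computing M directly (units already consistent):
  alloy U: M = 587 kN·m/kg
  alloy R: M = 222 kN·m/kg
  alloy X: M = 156 kN·m/kg
  alloy F: M = 52.7 kN·m/kg
  alloy L: M = 25.1 kN·m/kg
  alloy P: M = 20.5 kN·m/kg
Alloy U ranks first.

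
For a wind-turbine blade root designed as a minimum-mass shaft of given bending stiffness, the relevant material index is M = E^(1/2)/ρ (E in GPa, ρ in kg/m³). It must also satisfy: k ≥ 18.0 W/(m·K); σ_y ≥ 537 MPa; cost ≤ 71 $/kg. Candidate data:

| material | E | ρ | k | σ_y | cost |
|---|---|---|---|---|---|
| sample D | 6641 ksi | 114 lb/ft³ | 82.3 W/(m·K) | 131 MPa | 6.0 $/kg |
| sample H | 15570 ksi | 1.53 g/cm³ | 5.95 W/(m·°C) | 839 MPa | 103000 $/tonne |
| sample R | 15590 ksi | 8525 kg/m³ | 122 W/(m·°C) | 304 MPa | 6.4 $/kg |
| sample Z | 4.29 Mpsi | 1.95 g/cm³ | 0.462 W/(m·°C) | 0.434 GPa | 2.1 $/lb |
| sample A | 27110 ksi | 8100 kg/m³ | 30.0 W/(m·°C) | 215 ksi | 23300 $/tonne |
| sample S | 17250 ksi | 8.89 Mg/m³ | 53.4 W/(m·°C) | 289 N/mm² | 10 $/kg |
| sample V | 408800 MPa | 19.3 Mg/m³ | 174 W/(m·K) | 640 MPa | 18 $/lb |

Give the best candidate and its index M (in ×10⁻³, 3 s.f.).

Screen on constraints: k ≥ 18.0 W/(m·K); σ_y ≥ 537 MPa; cost ≤ 71 $/kg. Survivors: sample A, sample V.
After converting to SI:
  sample A: E = 186.9 GPa, ρ = 8100 kg/m³
  sample V: E = 408.8 GPa, ρ = 19300 kg/m³
  sample A: M = 1.69×10⁻³
  sample V: M = 1.05×10⁻³
Sample A has the largest M.

sample A, M = 1.69×10⁻³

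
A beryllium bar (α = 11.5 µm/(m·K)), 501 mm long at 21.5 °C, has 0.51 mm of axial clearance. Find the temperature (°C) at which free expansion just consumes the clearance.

110 °C

α·L₀·ΔT = 0.51 mm ⇒ ΔT = 0.51 / (11.5×10⁻⁶ × 501.0) = 88.52 K.
T = 21.5 + 88.52 = 110.0 °C.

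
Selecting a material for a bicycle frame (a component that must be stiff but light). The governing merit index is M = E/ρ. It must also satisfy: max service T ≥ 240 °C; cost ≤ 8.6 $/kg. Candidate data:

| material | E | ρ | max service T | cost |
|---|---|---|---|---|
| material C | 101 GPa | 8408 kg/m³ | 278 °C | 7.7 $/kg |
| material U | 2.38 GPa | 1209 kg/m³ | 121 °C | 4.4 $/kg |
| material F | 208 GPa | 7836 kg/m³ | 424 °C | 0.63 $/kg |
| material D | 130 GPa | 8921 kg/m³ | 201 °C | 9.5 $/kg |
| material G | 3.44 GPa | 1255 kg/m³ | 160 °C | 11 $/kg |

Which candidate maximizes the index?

material F

Screen on constraints: max service T ≥ 240 °C; cost ≤ 8.6 $/kg. Survivors: material C, material F.
Evaluate M for each candidate:
  material F: M = 26.5 MN·m/kg
  material C: M = 12.0 MN·m/kg
The maximum is for material F.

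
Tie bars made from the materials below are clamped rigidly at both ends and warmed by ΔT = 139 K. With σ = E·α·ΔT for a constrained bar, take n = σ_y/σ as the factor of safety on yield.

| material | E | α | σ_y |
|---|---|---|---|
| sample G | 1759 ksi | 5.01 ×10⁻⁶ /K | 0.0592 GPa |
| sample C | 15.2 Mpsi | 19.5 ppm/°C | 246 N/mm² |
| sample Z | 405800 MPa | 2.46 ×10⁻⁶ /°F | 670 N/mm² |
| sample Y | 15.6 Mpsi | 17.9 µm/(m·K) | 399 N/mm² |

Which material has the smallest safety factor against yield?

Per material, after unit conversion:
  sample G: E = 12.13, α = 5.01, σ_y = 59.20 → σ = 8.45 MPa, n = 7.01
  sample C: E = 104.8, α = 19.5, σ_y = 246.0 → σ = 284 MPa, n = 0.866
  sample Z: E = 405.8, α = 4.43, σ_y = 670.0 → σ = 250 MPa, n = 2.68
  sample Y: E = 107.6, α = 17.9, σ_y = 399.0 → σ = 268 MPa, n = 1.49
Sample C has the lowest safety factor, n = 0.866.

sample C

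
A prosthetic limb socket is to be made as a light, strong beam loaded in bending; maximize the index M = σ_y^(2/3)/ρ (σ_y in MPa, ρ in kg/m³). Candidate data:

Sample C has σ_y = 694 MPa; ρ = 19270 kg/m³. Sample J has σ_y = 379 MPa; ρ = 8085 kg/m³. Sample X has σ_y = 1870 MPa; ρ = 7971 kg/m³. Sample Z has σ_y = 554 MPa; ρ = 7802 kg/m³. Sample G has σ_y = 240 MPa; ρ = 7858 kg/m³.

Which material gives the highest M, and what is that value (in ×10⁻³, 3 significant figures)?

sample X, M = 19.0×10⁻³

Evaluate M for each candidate:
  sample X: M = 19.0×10⁻³
  sample Z: M = 8.65×10⁻³
  sample J: M = 6.48×10⁻³
  sample G: M = 4.91×10⁻³
  sample C: M = 4.07×10⁻³
The maximum is for sample X.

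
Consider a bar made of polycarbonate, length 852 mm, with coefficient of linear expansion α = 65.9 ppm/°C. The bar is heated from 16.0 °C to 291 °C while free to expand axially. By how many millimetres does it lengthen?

ΔT = 291 − 16.0 = 275.0 K.
ΔL = α·L₀·ΔT = 65.9×10⁻⁶ × 852 mm × 275.0 K = 15.4 mm.

15.4 mm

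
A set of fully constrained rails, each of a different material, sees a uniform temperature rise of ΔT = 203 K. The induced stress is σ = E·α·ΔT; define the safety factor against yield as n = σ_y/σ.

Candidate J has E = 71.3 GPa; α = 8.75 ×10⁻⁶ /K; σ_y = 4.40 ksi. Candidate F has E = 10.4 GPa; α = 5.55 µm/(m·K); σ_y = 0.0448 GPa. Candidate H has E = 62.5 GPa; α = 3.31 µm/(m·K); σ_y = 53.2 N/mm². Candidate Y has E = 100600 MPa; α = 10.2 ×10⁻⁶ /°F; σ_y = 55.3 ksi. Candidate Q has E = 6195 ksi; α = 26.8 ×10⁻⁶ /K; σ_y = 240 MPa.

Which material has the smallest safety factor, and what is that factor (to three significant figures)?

candidate J, n = 0.240

Per material, after unit conversion:
  candidate J: E = 71.30, α = 8.75, σ_y = 30.34 → σ = 127 MPa, n = 0.240
  candidate F: E = 10.40, α = 5.55, σ_y = 44.80 → σ = 11.7 MPa, n = 3.82
  candidate H: E = 62.50, α = 3.31, σ_y = 53.20 → σ = 42.0 MPa, n = 1.27
  candidate Y: E = 100.6, α = 18.4, σ_y = 381.3 → σ = 375 MPa, n = 1.02
  candidate Q: E = 42.71, α = 26.8, σ_y = 240.0 → σ = 232 MPa, n = 1.03
Candidate J has the lowest safety factor, n = 0.240.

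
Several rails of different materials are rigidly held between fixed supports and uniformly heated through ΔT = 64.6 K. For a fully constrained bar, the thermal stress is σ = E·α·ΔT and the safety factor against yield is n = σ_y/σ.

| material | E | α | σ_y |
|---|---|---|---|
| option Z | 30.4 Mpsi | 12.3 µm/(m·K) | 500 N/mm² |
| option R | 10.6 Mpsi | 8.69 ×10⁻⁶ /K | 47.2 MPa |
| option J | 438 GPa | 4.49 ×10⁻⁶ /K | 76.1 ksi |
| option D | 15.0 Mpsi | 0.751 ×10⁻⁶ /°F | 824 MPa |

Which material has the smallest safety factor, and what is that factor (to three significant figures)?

option R, n = 1.15

In consistent units (E in GPa, α in ×10⁻⁶/K, σ_y in MPa):
  option Z: E = 209.6, α = 12.3, σ_y = 500.0 → σ = 167 MPa, n = 3.00
  option R: E = 73.08, α = 8.69, σ_y = 47.20 → σ = 41.0 MPa, n = 1.15
  option J: E = 438.0, α = 4.49, σ_y = 524.7 → σ = 127 MPa, n = 4.13
  option D: E = 103.4, α = 1.35, σ_y = 824.0 → σ = 9.03 MPa, n = 91.2
The minimum is option R at n = 1.15.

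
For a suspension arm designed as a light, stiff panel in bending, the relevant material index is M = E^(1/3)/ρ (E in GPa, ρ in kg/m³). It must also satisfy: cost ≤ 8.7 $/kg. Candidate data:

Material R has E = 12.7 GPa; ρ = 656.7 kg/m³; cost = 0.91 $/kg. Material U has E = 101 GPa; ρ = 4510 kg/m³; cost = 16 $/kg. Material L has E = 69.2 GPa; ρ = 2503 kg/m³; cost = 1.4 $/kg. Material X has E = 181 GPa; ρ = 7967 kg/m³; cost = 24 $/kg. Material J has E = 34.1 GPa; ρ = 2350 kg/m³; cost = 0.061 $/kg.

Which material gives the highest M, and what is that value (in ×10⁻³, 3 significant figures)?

material R, M = 3.55×10⁻³

Screen on constraints: cost ≤ 8.7 $/kg. Survivors: material R, material L, material J.
Per-candidate index values:
  material R: M = 3.55×10⁻³
  material L: M = 1.64×10⁻³
  material J: M = 1.38×10⁻³
The maximum is for material R.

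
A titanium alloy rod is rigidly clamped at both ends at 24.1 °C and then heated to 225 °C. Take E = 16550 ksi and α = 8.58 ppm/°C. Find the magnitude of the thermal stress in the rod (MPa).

E = 16550 ksi = 114.1 GPa.
ΔT = 200.9 K. Constrained thermal stress σ = E·α·ΔT = 114.1×10³ MPa × 8.58×10⁻⁶ × 200.9 = 197 MPa (compressive).

197 MPa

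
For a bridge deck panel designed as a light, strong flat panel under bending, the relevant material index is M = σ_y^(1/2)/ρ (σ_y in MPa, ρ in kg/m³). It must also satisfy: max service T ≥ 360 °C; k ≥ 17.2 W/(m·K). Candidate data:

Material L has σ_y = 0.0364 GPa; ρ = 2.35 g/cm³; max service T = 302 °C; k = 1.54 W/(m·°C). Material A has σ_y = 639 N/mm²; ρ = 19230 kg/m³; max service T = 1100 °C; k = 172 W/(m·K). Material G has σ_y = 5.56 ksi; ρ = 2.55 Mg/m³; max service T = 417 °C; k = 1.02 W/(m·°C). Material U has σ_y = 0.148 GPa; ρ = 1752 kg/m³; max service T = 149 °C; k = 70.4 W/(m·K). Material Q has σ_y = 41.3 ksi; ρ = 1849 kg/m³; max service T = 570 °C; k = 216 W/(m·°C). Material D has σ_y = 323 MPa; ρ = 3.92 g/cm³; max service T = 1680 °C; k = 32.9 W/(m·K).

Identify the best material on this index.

material Q

Screen on constraints: max service T ≥ 360 °C; k ≥ 17.2 W/(m·K). Survivors: material A, material Q, material D.
Normalizing units and computing the index:
  material A: σ_y = 639.0 MPa, ρ = 19230 kg/m³
  material Q: σ_y = 284.8 MPa, ρ = 1849 kg/m³
  material D: σ_y = 323.0 MPa, ρ = 3920 kg/m³
  material Q: M = 9.13×10⁻³
  material D: M = 4.58×10⁻³
  material A: M = 1.31×10⁻³
The maximum is for material Q.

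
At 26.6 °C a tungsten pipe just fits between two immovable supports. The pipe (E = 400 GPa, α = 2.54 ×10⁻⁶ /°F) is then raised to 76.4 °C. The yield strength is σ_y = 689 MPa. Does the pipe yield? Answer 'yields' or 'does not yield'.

α = 2.54×10⁻⁶/°F × 9/5 = 4.57×10⁻⁶/K.
ΔT = 49.80 K. Constrained thermal stress σ = E·α·ΔT = 400.0×10³ MPa × 4.57×10⁻⁶ × 49.80 = 91.1 MPa (compressive).
Compare to σ_y = 689 MPa: σ < σ_y, so it does not yield.

does not yield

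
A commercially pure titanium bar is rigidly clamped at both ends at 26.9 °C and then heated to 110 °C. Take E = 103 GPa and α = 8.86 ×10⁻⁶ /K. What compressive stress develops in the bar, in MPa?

75.8 MPa

ΔT = 83.10 K. Constrained thermal stress σ = E·α·ΔT = 103.0×10³ MPa × 8.86×10⁻⁶ × 83.10 = 75.8 MPa (compressive).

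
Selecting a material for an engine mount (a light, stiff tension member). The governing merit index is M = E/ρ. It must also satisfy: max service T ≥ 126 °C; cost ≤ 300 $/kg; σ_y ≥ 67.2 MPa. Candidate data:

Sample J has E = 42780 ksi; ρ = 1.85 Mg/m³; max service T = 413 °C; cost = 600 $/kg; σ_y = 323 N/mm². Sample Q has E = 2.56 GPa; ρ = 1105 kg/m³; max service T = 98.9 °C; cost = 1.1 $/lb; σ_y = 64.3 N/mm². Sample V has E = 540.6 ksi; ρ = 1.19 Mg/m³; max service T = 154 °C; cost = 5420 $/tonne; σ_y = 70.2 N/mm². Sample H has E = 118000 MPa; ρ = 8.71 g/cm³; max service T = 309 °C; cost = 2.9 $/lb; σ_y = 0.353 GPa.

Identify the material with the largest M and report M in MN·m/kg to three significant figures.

sample H, M = 13.5 MN·m/kg

Screen on constraints: max service T ≥ 126 °C; cost ≤ 300 $/kg; σ_y ≥ 67.2 MPa. Survivors: sample V, sample H.
After converting to SI:
  sample V: E = 3.727 GPa, ρ = 1190 kg/m³
  sample H: E = 118.0 GPa, ρ = 8710 kg/m³
  sample H: M = 13.5 MN·m/kg
  sample V: M = 3.13 MN·m/kg
Highest index: sample H.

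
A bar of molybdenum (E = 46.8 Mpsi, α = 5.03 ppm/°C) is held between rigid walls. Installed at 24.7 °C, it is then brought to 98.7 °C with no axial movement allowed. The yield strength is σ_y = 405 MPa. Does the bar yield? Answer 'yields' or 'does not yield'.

E = 46.8 Mpsi = 322.7 GPa.
ΔT = 74.00 K. Constrained thermal stress σ = E·α·ΔT = 322.7×10³ MPa × 5.03×10⁻⁶ × 74.00 = 120 MPa (compressive).
Compare to σ_y = 405 MPa: σ < σ_y, so it does not yield.

does not yield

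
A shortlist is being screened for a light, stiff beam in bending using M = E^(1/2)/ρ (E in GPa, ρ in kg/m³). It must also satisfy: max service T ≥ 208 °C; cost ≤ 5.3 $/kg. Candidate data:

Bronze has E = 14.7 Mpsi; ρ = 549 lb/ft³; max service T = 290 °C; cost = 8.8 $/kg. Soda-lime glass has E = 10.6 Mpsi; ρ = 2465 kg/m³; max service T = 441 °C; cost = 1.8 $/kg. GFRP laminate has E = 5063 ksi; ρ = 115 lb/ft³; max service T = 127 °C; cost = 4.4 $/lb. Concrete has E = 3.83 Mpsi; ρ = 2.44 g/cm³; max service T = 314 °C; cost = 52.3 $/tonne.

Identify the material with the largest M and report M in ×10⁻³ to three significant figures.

soda-lime glass, M = 3.47×10⁻³

Screen on constraints: max service T ≥ 208 °C; cost ≤ 5.3 $/kg. Survivors: soda-lime glass, concrete.
Convert each candidate to consistent units, then evaluate M:
  soda-lime glass: E = 73.08 GPa, ρ = 2465 kg/m³
  concrete: E = 26.41 GPa, ρ = 2440 kg/m³
  soda-lime glass: M = 3.47×10⁻³
  concrete: M = 2.11×10⁻³
Highest index: soda-lime glass.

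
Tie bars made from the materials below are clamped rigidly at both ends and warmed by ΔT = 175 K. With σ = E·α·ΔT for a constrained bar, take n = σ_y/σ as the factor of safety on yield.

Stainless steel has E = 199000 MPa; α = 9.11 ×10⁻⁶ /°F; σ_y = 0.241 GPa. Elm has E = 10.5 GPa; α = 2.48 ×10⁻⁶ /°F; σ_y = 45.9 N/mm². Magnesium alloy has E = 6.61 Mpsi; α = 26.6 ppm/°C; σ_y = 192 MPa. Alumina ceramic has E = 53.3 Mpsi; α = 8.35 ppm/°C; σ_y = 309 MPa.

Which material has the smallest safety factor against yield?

In consistent units (E in GPa, α in ×10⁻⁶/K, σ_y in MPa):
  stainless steel: E = 199.0, α = 16.4, σ_y = 241.0 → σ = 571 MPa, n = 0.422
  elm: E = 10.50, α = 4.46, σ_y = 45.90 → σ = 8.20 MPa, n = 5.60
  magnesium alloy: E = 45.57, α = 26.6, σ_y = 192.0 → σ = 212 MPa, n = 0.905
  alumina ceramic: E = 367.5, α = 8.35, σ_y = 309.0 → σ = 537 MPa, n = 0.575
Stainless steel has the lowest safety factor, n = 0.422.

stainless steel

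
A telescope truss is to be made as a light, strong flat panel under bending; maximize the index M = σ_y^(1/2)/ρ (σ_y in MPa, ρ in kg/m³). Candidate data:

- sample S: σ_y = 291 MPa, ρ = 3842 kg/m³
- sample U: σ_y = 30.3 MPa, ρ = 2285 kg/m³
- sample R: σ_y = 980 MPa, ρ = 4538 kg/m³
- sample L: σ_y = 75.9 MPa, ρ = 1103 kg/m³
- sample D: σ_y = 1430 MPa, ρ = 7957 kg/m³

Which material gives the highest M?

Evaluate M for each candidate:
  sample L: M = 7.90×10⁻³
  sample R: M = 6.90×10⁻³
  sample D: M = 4.75×10⁻³
  sample S: M = 4.44×10⁻³
  sample U: M = 2.41×10⁻³
Sample L ranks first.

sample L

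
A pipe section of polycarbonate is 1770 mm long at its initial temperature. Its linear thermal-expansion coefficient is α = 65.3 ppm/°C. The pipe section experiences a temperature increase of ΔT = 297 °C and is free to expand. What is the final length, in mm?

ΔL = α·L₀·ΔT = 65.3×10⁻⁶ × 1770 mm × 297.0 K = 34.3 mm.
L = L₀ + ΔL = 1770 + 34.3 = 1804.3 mm.

1804.3 mm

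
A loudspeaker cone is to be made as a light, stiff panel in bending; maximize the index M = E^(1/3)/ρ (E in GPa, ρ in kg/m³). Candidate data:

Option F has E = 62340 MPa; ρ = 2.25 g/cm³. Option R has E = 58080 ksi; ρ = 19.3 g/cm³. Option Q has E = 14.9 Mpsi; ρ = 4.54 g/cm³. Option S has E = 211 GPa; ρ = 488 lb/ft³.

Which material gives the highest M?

Putting every candidate on a common basis:
  option F: E = 62.34 GPa, ρ = 2250 kg/m³
  option R: E = 400.4 GPa, ρ = 19300 kg/m³
  option Q: E = 102.7 GPa, ρ = 4540 kg/m³
  option S: E = 211.0 GPa, ρ = 7817 kg/m³
  option F: M = 1.76×10⁻³
  option Q: M = 1.03×10⁻³
  option S: M = 0.762×10⁻³
  option R: M = 0.382×10⁻³
Option F has the largest M.

option F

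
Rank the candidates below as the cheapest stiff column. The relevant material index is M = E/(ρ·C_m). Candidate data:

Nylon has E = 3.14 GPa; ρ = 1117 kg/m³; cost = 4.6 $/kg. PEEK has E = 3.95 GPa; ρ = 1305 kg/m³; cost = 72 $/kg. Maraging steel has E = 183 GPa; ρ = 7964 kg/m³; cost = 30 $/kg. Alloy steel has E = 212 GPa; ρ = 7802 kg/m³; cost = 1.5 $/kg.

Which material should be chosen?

Per-candidate index values:
  alloy steel: M = 18.1 MN·m per $
  maraging steel: M = 0.766 MN·m per $
  nylon: M = 0.611 MN·m per $
  PEEK: M = 0.0420 MN·m per $
Alloy steel ranks first.

alloy steel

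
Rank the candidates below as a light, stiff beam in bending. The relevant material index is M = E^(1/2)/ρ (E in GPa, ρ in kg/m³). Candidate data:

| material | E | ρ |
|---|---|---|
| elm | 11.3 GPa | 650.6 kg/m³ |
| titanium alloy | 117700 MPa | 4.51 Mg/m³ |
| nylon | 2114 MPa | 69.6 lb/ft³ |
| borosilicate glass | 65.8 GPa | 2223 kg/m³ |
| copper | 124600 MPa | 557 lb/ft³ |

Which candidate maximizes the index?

elm

Putting every candidate on a common basis:
  elm: E = 11.30 GPa, ρ = 650.6 kg/m³
  titanium alloy: E = 117.7 GPa, ρ = 4510 kg/m³
  nylon: E = 2.114 GPa, ρ = 1115 kg/m³
  borosilicate glass: E = 65.80 GPa, ρ = 2223 kg/m³
  copper: E = 124.6 GPa, ρ = 8922 kg/m³
  elm: M = 5.17×10⁻³
  borosilicate glass: M = 3.65×10⁻³
  titanium alloy: M = 2.41×10⁻³
  nylon: M = 1.30×10⁻³
  copper: M = 1.25×10⁻³
Elm ranks first.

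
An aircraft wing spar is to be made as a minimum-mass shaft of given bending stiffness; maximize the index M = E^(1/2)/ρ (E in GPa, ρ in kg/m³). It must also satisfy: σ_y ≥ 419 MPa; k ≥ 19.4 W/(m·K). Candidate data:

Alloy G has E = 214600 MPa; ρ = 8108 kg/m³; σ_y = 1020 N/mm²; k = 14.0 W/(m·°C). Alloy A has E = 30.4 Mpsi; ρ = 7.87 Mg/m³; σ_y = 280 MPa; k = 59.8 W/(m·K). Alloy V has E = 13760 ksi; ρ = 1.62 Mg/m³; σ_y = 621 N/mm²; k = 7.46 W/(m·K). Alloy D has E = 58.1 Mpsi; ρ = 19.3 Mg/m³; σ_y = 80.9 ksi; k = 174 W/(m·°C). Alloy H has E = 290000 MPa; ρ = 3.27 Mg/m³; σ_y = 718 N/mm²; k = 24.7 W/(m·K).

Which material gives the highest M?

alloy H

Screen on constraints: σ_y ≥ 419 MPa; k ≥ 19.4 W/(m·K). Survivors: alloy D, alloy H.
Normalizing units and computing the index:
  alloy D: E = 400.6 GPa, ρ = 19300 kg/m³
  alloy H: E = 290.0 GPa, ρ = 3270 kg/m³
  alloy H: M = 5.21×10⁻³
  alloy D: M = 1.04×10⁻³
Highest index: alloy H.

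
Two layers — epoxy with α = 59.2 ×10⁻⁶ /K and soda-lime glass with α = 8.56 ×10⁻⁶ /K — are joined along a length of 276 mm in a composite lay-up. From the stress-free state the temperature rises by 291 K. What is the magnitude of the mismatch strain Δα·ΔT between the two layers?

Δα = |59.2 − 8.56|×10⁻⁶/K = 50.6×10⁻⁶/K.
Mismatch strain = Δα·ΔT = 50.6×10⁻⁶ × 291.0 = 0.0147.

0.0147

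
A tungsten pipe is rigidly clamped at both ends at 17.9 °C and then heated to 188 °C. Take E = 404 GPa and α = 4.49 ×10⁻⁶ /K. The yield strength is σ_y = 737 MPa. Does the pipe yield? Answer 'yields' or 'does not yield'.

does not yield

ΔT = 170.1 K. Constrained thermal stress σ = E·α·ΔT = 404.0×10³ MPa × 4.49×10⁻⁶ × 170.1 = 309 MPa (compressive).
Compare to σ_y = 737 MPa: σ < σ_y, so it does not yield.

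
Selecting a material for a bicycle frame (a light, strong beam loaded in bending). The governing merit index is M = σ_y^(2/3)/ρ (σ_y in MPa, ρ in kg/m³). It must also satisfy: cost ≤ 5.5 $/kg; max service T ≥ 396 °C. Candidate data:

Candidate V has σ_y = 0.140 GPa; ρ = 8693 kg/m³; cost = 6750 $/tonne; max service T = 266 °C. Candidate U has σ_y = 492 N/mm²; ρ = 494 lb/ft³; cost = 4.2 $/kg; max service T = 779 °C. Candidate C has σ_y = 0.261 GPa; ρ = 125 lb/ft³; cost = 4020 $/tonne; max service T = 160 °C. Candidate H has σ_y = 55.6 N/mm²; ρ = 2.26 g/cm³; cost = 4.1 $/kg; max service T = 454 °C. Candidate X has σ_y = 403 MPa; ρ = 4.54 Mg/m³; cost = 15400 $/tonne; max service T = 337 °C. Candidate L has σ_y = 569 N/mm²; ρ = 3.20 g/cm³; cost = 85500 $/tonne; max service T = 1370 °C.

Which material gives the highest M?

Screen on constraints: cost ≤ 5.5 $/kg; max service T ≥ 396 °C. Survivors: candidate U, candidate H.
Normalizing units and computing the index:
  candidate U: σ_y = 492.0 MPa, ρ = 7913 kg/m³
  candidate H: σ_y = 55.60 MPa, ρ = 2260 kg/m³
  candidate U: M = 7.88×10⁻³
  candidate H: M = 6.45×10⁻³
Candidate U has the largest M.

candidate U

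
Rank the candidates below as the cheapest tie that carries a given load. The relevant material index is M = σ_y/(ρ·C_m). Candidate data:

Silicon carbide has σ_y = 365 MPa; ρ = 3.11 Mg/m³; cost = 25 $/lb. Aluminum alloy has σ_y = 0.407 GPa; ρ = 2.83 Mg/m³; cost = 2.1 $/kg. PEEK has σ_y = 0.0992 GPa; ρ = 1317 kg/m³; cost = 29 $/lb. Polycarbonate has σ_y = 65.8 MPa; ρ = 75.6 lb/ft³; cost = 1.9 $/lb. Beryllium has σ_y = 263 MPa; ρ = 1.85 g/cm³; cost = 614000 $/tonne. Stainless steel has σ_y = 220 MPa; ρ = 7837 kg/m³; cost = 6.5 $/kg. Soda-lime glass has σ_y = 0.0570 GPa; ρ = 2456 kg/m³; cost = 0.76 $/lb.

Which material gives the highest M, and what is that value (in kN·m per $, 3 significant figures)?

aluminum alloy, M = 68.5 kN·m per $

After converting to SI:
  silicon carbide: σ_y = 365.0 MPa, ρ = 3110 kg/m³, cost = 55.11 $/kg
  aluminum alloy: σ_y = 407.0 MPa, ρ = 2830 kg/m³, cost = 2.100 $/kg
  PEEK: σ_y = 99.20 MPa, ρ = 1317 kg/m³, cost = 63.93 $/kg
  polycarbonate: σ_y = 65.80 MPa, ρ = 1211 kg/m³, cost = 4.189 $/kg
  beryllium: σ_y = 263.0 MPa, ρ = 1850 kg/m³, cost = 614.0 $/kg
  stainless steel: σ_y = 220.0 MPa, ρ = 7837 kg/m³, cost = 6.500 $/kg
  soda-lime glass: σ_y = 57.00 MPa, ρ = 2456 kg/m³, cost = 1.675 $/kg
  aluminum alloy: M = 68.5 kN·m per $
  soda-lime glass: M = 13.9 kN·m per $
  polycarbonate: M = 13.0 kN·m per $
  stainless steel: M = 4.32 kN·m per $
  silicon carbide: M = 2.13 kN·m per $
  PEEK: M = 1.18 kN·m per $
  beryllium: M = 0.232 kN·m per $
The maximum is for aluminum alloy.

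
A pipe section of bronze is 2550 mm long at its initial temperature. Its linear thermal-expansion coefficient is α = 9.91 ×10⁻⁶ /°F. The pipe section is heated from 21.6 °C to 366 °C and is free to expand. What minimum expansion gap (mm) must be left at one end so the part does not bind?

15.7 mm

Convert α: 9.91×10⁻⁶/°F × (9/5) = 17.8×10⁻⁶/K.
ΔT = 366 − 21.6 = 344.4 K.
ΔL = α·L₀·ΔT = 17.8×10⁻⁶ × 2550 mm × 344.4 K = 15.7 mm.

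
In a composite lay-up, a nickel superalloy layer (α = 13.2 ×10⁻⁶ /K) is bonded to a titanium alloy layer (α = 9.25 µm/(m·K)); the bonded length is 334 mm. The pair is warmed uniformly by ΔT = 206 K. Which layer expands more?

α(nickel superalloy) = 13.2×10⁻⁶/K vs α(titanium alloy) = 9.25×10⁻⁶/K.
Higher α expands more for the same ΔT: nickel superalloy.

nickel superalloy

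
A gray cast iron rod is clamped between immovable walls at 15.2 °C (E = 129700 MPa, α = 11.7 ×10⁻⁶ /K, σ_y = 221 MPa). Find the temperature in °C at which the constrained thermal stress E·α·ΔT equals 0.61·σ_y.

E = 129700 MPa = 129.7 GPa.
E·α·ΔT = 134.8 MPa ⇒ ΔT = 134.8 / (129.7×10³ × 11.7×10⁻⁶) = 88.84 K.
T = 15.2 + 88.84 = 104.0 °C.

104 °C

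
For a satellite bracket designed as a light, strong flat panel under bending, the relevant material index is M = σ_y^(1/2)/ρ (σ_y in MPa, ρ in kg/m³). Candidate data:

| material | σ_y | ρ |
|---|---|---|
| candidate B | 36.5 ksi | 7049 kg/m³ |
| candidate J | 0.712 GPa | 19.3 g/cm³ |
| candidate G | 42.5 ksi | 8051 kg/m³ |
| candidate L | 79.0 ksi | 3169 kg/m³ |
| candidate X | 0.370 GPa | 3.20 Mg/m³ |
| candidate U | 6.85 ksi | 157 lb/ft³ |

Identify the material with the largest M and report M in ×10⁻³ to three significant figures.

candidate L, M = 7.36×10⁻³

After converting to SI:
  candidate B: σ_y = 251.7 MPa, ρ = 7049 kg/m³
  candidate J: σ_y = 712.0 MPa, ρ = 19300 kg/m³
  candidate G: σ_y = 293.0 MPa, ρ = 8051 kg/m³
  candidate L: σ_y = 544.7 MPa, ρ = 3169 kg/m³
  candidate X: σ_y = 370.0 MPa, ρ = 3200 kg/m³
  candidate U: σ_y = 47.23 MPa, ρ = 2515 kg/m³
  candidate L: M = 7.36×10⁻³
  candidate X: M = 6.01×10⁻³
  candidate U: M = 2.73×10⁻³
  candidate B: M = 2.25×10⁻³
  candidate G: M = 2.13×10⁻³
  candidate J: M = 1.38×10⁻³
The maximum is for candidate L.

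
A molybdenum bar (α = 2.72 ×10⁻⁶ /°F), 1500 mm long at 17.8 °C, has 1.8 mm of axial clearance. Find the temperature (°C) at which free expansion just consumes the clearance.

α = 2.72×10⁻⁶/°F × 9/5 = 4.90×10⁻⁶/K.
α·L₀·ΔT = 1.8 mm ⇒ ΔT = 1.8 / (4.90×10⁻⁶ × 1500.0) = 245.1 K.
T = 17.8 + 245.1 = 262.9 °C.

263 °C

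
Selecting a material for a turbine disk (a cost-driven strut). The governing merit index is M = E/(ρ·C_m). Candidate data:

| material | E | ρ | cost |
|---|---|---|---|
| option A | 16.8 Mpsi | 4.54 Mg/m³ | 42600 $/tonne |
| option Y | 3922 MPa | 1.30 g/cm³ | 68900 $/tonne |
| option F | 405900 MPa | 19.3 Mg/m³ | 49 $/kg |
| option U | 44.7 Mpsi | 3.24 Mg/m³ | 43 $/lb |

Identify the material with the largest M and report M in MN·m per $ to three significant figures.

Convert each candidate to consistent units, then evaluate M:
  option A: E = 115.8 GPa, ρ = 4540 kg/m³, cost = 42.60 $/kg
  option Y: E = 3.922 GPa, ρ = 1300 kg/m³, cost = 68.90 $/kg
  option F: E = 405.9 GPa, ρ = 19300 kg/m³, cost = 49.00 $/kg
  option U: E = 308.2 GPa, ρ = 3240 kg/m³, cost = 94.80 $/kg
  option U: M = 1.00 MN·m per $
  option A: M = 0.599 MN·m per $
  option F: M = 0.429 MN·m per $
  option Y: M = 0.0438 MN·m per $
Option U has the largest M.

option U, M = 1.00 MN·m per $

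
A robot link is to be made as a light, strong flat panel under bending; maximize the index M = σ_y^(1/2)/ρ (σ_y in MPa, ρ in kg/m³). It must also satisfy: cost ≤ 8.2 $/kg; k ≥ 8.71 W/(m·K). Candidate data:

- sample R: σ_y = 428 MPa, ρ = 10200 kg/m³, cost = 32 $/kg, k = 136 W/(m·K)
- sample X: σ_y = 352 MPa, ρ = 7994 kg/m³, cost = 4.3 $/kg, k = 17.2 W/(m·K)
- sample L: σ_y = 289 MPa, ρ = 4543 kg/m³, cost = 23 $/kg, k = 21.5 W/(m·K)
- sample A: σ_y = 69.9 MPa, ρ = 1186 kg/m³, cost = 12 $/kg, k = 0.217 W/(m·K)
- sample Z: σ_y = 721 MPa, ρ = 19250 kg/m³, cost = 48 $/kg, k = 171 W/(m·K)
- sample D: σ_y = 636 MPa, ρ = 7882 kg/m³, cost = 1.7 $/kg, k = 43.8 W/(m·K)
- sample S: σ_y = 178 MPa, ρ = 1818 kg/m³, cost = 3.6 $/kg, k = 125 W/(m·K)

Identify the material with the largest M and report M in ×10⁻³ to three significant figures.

sample S, M = 7.34×10⁻³

Screen on constraints: cost ≤ 8.2 $/kg; k ≥ 8.71 W/(m·K). Survivors: sample X, sample D, sample S.
Computing M directly (units already consistent):
  sample S: M = 7.34×10⁻³
  sample D: M = 3.20×10⁻³
  sample X: M = 2.35×10⁻³
The maximum is for sample S.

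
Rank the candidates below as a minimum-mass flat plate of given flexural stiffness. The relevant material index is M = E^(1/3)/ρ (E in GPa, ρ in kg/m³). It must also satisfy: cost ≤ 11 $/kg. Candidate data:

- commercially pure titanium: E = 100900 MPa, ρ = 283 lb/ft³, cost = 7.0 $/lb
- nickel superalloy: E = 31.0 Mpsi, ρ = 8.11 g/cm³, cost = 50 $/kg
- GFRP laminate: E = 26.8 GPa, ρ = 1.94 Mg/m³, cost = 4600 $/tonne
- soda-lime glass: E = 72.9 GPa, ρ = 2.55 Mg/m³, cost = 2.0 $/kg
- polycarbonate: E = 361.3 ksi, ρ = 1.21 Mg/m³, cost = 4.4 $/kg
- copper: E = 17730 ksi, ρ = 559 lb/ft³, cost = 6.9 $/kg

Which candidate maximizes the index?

soda-lime glass

Screen on constraints: cost ≤ 11 $/kg. Survivors: GFRP laminate, soda-lime glass, polycarbonate, copper.
Convert each candidate to consistent units, then evaluate M:
  GFRP laminate: E = 26.80 GPa, ρ = 1940 kg/m³
  soda-lime glass: E = 72.90 GPa, ρ = 2550 kg/m³
  polycarbonate: E = 2.491 GPa, ρ = 1210 kg/m³
  copper: E = 122.2 GPa, ρ = 8954 kg/m³
  soda-lime glass: M = 1.64×10⁻³
  GFRP laminate: M = 1.54×10⁻³
  polycarbonate: M = 1.12×10⁻³
  copper: M = 0.554×10⁻³
Soda-lime glass has the largest M.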